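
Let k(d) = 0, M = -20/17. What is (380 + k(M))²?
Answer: 144400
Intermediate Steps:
M = -20/17 (M = -20*1/17 = -20/17 ≈ -1.1765)
(380 + k(M))² = (380 + 0)² = 380² = 144400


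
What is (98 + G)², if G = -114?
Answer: 256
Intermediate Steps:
(98 + G)² = (98 - 114)² = (-16)² = 256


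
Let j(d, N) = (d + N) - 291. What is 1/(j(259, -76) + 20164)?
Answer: 1/20056 ≈ 4.9860e-5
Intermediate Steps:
j(d, N) = -291 + N + d (j(d, N) = (N + d) - 291 = -291 + N + d)
1/(j(259, -76) + 20164) = 1/((-291 - 76 + 259) + 20164) = 1/(-108 + 20164) = 1/20056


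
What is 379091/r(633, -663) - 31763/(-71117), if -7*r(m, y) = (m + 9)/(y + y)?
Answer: 41706836657550/7609519 ≈ 5.4809e+6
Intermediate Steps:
r(m, y) = -(9 + m)/(14*y) (r(m, y) = -(m + 9)/(7*(y + y)) = -(9 + m)/(7*(2*y)) = -(9 + m)*1/(2*y)/7 = -(9 + m)/(14*y))
379091/r(633, -663) - 31763/(-71117) = 379091/(((1/14)*(-9 - 1*633)/(-663))) - 31763/(-71117) = 379091/(((1/14)*(-1/663)*(-9 - 633))) - 31763*(-1/71117) = 379091/(((1/14)*(-1/663)*(-642))) + 31763/71117 = 379091/(107/1547) + 31763/71117 = 379091*(1547/107) + 31763/71117 = 586453777/107 + 31763/71117 = 41706836657550/7609519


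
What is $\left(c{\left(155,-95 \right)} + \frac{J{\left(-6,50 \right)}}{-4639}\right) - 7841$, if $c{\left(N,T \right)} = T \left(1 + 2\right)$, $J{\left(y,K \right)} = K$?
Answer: $- \frac{37696564}{4639} \approx -8126.0$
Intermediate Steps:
$c{\left(N,T \right)} = 3 T$ ($c{\left(N,T \right)} = T 3 = 3 T$)
$\left(c{\left(155,-95 \right)} + \frac{J{\left(-6,50 \right)}}{-4639}\right) - 7841 = \left(3 \left(-95\right) + \frac{50}{-4639}\right) - 7841 = \left(-285 + 50 \left(- \frac{1}{4639}\right)\right) - 7841 = \left(-285 - \frac{50}{4639}\right) - 7841 = - \frac{1322165}{4639} - 7841 = - \frac{37696564}{4639}$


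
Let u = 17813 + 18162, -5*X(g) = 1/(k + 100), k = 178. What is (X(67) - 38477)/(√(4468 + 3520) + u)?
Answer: -384810408045/359785553086 + 53483031*√1997/899463882715 ≈ -1.0669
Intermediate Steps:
X(g) = -1/1390 (X(g) = -1/(5*(178 + 100)) = -⅕/278 = -⅕*1/278 = -1/1390)
u = 35975
(X(67) - 38477)/(√(4468 + 3520) + u) = (-1/1390 - 38477)/(√(4468 + 3520) + 35975) = -53483031/(1390*(√7988 + 35975)) = -53483031/(1390*(2*√1997 + 35975)) = -53483031/(1390*(35975 + 2*√1997))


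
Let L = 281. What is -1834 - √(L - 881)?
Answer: -1834 - 10*I*√6 ≈ -1834.0 - 24.495*I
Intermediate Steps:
-1834 - √(L - 881) = -1834 - √(281 - 881) = -1834 - √(-600) = -1834 - 10*I*√6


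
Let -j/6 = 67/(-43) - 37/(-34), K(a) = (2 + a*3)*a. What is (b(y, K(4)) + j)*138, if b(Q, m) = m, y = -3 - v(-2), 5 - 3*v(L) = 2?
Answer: 5933586/731 ≈ 8117.1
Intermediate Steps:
v(L) = 1 (v(L) = 5/3 - 1/3*2 = 5/3 - 2/3 = 1)
y = -4 (y = -3 - 1*1 = -3 - 1 = -4)
K(a) = a*(2 + 3*a) (K(a) = (2 + 3*a)*a = a*(2 + 3*a))
j = 2061/731 (j = -6*(67/(-43) - 37/(-34)) = -6*(67*(-1/43) - 37*(-1/34)) = -6*(-67/43 + 37/34) = -6*(-687/1462) = 2061/731 ≈ 2.8194)
(b(y, K(4)) + j)*138 = (4*(2 + 3*4) + 2061/731)*138 = (4*(2 + 12) + 2061/731)*138 = (4*14 + 2061/731)*138 = (56 + 2061/731)*138 = (42997/731)*138 = 5933586/731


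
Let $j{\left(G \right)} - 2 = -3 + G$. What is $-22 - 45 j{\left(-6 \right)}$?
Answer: $293$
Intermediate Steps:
$j{\left(G \right)} = -1 + G$ ($j{\left(G \right)} = 2 + \left(-3 + G\right) = -1 + G$)
$-22 - 45 j{\left(-6 \right)} = -22 - 45 \left(-1 - 6\right) = -22 - -315 = -22 + 315 = 293$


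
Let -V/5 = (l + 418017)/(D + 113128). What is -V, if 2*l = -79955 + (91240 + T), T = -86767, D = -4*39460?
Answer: -475345/11178 ≈ -42.525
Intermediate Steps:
D = -157840
l = -37741 (l = (-79955 + (91240 - 86767))/2 = (-79955 + 4473)/2 = (1/2)*(-75482) = -37741)
V = 475345/11178 (V = -5*(-37741 + 418017)/(-157840 + 113128) = -1901380/(-44712) = -1901380*(-1)/44712 = -5*(-95069/11178) = 475345/11178 ≈ 42.525)
-V = -1*475345/11178 = -475345/11178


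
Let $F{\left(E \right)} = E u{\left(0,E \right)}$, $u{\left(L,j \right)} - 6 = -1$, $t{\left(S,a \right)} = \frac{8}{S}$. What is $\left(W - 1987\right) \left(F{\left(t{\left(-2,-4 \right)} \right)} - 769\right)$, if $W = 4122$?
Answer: $-1684515$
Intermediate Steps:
$u{\left(L,j \right)} = 5$ ($u{\left(L,j \right)} = 6 - 1 = 5$)
$F{\left(E \right)} = 5 E$ ($F{\left(E \right)} = E 5 = 5 E$)
$\left(W - 1987\right) \left(F{\left(t{\left(-2,-4 \right)} \right)} - 769\right) = \left(4122 - 1987\right) \left(5 \frac{8}{-2} - 769\right) = 2135 \left(5 \cdot 8 \left(- \frac{1}{2}\right) - 769\right) = 2135 \left(5 \left(-4\right) - 769\right) = 2135 \left(-20 - 769\right) = 2135 \left(-789\right) = -1684515$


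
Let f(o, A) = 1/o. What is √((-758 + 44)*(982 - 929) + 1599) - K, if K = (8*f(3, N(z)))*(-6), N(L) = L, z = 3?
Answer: 16 + 3*I*√4027 ≈ 16.0 + 190.38*I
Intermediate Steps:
K = -16 (K = (8/3)*(-6) = -16)
√((-758 + 44)*(982 - 929) + 1599) - K = √((-758 + 44)*(982 - 929) + 1599) - 1*(-16) = √(-714*53 + 1599) + 16 = √(-37842 + 1599) + 16 = √(-36243) + 16 = 3*I*√4027 + 16 = 16 + 3*I*√4027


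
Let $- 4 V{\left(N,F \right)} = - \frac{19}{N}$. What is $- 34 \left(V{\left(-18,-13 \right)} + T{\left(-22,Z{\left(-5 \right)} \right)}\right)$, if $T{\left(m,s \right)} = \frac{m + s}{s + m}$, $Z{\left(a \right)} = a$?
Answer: $- \frac{901}{36} \approx -25.028$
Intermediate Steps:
$V{\left(N,F \right)} = \frac{19}{4 N}$ ($V{\left(N,F \right)} = - \frac{\left(-19\right) \frac{1}{N}}{4} = \frac{19}{4 N}$)
$T{\left(m,s \right)} = 1$ ($T{\left(m,s \right)} = \frac{m + s}{m + s} = 1$)
$- 34 \left(V{\left(-18,-13 \right)} + T{\left(-22,Z{\left(-5 \right)} \right)}\right) = - 34 \left(\frac{19}{4 \left(-18\right)} + 1\right) = - 34 \left(\frac{19}{4} \left(- \frac{1}{18}\right) + 1\right) = - 34 \left(- \frac{19}{72} + 1\right) = \left(-34\right) \frac{53}{72} = - \frac{901}{36}$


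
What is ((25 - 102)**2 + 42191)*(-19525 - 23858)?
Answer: -2087589960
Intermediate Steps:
((25 - 102)**2 + 42191)*(-19525 - 23858) = ((-77)**2 + 42191)*(-43383) = (5929 + 42191)*(-43383) = 48120*(-43383) = -2087589960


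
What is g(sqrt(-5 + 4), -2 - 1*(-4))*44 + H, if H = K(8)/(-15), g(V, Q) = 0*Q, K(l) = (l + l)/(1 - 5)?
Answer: 4/15 ≈ 0.26667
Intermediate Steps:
K(l) = -l/2 (K(l) = (2*l)/(-4) = (2*l)*(-1/4) = -l/2)
g(V, Q) = 0
H = 4/15 (H = -1/2*8/(-15) = -4*(-1/15) = 4/15 ≈ 0.26667)
g(sqrt(-5 + 4), -2 - 1*(-4))*44 + H = 0*44 + 4/15 = 0 + 4/15 = 4/15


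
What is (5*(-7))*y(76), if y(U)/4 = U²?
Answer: -808640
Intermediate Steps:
y(U) = 4*U²
(5*(-7))*y(76) = (5*(-7))*(4*76²) = -140*5776 = -35*23104 = -808640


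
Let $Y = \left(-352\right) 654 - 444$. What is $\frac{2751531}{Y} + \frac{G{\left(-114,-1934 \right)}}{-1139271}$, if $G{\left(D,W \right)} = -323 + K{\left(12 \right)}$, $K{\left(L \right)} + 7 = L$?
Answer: $- \frac{348296236285}{29197237188} \approx -11.929$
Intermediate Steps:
$Y = -230652$ ($Y = -230208 - 444 = -230652$)
$K{\left(L \right)} = -7 + L$
$G{\left(D,W \right)} = -318$ ($G{\left(D,W \right)} = -323 + \left(-7 + 12\right) = -323 + 5 = -318$)
$\frac{2751531}{Y} + \frac{G{\left(-114,-1934 \right)}}{-1139271} = \frac{2751531}{-230652} - \frac{318}{-1139271} = 2751531 \left(- \frac{1}{230652}\right) - - \frac{106}{379757} = - \frac{917177}{76884} + \frac{106}{379757} = - \frac{348296236285}{29197237188}$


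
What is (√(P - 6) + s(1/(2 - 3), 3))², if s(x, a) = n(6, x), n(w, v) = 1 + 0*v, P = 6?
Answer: 1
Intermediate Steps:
n(w, v) = 1 (n(w, v) = 1 + 0 = 1)
s(x, a) = 1
(√(P - 6) + s(1/(2 - 3), 3))² = (√(6 - 6) + 1)² = (√0 + 1)² = (0 + 1)² = 1² = 1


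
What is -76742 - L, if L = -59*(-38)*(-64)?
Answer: 66746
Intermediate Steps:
L = -143488 (L = 2242*(-64) = -143488)
-76742 - L = -76742 - 1*(-143488) = -76742 + 143488 = 66746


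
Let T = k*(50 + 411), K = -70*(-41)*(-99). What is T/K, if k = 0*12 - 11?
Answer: 461/25830 ≈ 0.017847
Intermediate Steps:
k = -11 (k = 0 - 11 = -11)
K = -284130 (K = 2870*(-99) = -284130)
T = -5071 (T = -11*(50 + 411) = -11*461 = -5071)
T/K = -5071/(-284130) = -5071*(-1/284130) = 461/25830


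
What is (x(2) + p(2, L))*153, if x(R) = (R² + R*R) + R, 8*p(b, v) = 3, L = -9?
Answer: 12699/8 ≈ 1587.4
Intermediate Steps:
p(b, v) = 3/8 (p(b, v) = (⅛)*3 = 3/8)
x(R) = R + 2*R² (x(R) = (R² + R²) + R = 2*R² + R = R + 2*R²)
(x(2) + p(2, L))*153 = (2*(1 + 2*2) + 3/8)*153 = (2*(1 + 4) + 3/8)*153 = (2*5 + 3/8)*153 = (10 + 3/8)*153 = (83/8)*153 = 12699/8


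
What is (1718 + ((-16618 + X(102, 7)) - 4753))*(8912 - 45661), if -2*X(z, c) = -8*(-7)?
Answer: 723257069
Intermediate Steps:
X(z, c) = -28 (X(z, c) = -(-4)*(-7) = -½*56 = -28)
(1718 + ((-16618 + X(102, 7)) - 4753))*(8912 - 45661) = (1718 + ((-16618 - 28) - 4753))*(8912 - 45661) = (1718 + (-16646 - 4753))*(-36749) = (1718 - 21399)*(-36749) = -19681*(-36749) = 723257069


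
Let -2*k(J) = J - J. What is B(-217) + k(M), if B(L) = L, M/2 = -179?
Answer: -217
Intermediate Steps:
M = -358 (M = 2*(-179) = -358)
k(J) = 0 (k(J) = -(J - J)/2 = -1/2*0 = 0)
B(-217) + k(M) = -217 + 0 = -217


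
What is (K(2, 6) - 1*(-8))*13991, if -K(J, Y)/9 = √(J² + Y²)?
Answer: 111928 - 251838*√10 ≈ -6.8445e+5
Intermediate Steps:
K(J, Y) = -9*√(J² + Y²)
(K(2, 6) - 1*(-8))*13991 = (-9*√(2² + 6²) - 1*(-8))*13991 = (-9*√(4 + 36) + 8)*13991 = (-18*√10 + 8)*13991 = (8 - 18*√10)*13991 = 111928 - 251838*√10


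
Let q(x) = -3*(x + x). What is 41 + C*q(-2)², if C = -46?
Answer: -6583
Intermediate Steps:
q(x) = -6*x
41 + C*q(-2)² = 41 - 46*(-6*(-2))² = 41 - 46*12² = 41 - 46*144 = 41 - 6624 = -6583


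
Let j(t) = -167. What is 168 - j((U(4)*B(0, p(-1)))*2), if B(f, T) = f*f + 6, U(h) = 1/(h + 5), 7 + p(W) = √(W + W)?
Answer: 335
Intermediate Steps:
p(W) = -7 + √2*√W (p(W) = -7 + √(W + W) = -7 + √(2*W) = -7 + √2*√W)
U(h) = 1/(5 + h)
B(f, T) = 6 + f² (B(f, T) = f² + 6 = 6 + f²)
168 - j((U(4)*B(0, p(-1)))*2) = 168 - 1*(-167) = 168 + 167 = 335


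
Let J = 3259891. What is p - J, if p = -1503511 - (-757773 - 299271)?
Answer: -3706358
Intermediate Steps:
p = -446467 (p = -1503511 - 1*(-1057044) = -1503511 + 1057044 = -446467)
p - J = -446467 - 1*3259891 = -446467 - 3259891 = -3706358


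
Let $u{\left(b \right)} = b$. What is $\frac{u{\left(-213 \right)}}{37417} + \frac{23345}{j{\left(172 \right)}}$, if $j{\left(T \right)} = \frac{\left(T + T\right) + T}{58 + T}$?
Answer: $\frac{1414822951}{135966} \approx 10406.0$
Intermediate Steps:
$j{\left(T \right)} = \frac{3 T}{58 + T}$ ($j{\left(T \right)} = \frac{2 T + T}{58 + T} = \frac{3 T}{58 + T}$)
$\frac{u{\left(-213 \right)}}{37417} + \frac{23345}{j{\left(172 \right)}} = - \frac{213}{37417} + \frac{23345}{3 \cdot 172 \frac{1}{58 + 172}} = \left(-213\right) \frac{1}{37417} + \frac{23345}{3 \cdot 172 \cdot \frac{1}{230}} = - \frac{3}{527} + \frac{23345}{3 \cdot 172 \cdot \frac{1}{230}} = - \frac{3}{527} + \frac{23345}{\frac{258}{115}} = - \frac{3}{527} + 23345 \cdot \frac{115}{258} = - \frac{3}{527} + \frac{2684675}{258} = \frac{1414822951}{135966}$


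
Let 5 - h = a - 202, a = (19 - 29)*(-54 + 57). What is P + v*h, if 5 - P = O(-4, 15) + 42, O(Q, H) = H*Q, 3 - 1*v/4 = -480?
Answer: 457907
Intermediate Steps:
v = 1932 (v = 12 - 4*(-480) = 12 + 1920 = 1932)
a = -30 (a = -10*3 = -30)
h = 237 (h = 5 - (-30 - 202) = 5 - 1*(-232) = 5 + 232 = 237)
P = 23 (P = 5 - (15*(-4) + 42) = 5 - (-60 + 42) = 5 - 1*(-18) = 5 + 18 = 23)
P + v*h = 23 + 1932*237 = 23 + 457884 = 457907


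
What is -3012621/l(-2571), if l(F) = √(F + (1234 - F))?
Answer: -3012621*√1234/1234 ≈ -85760.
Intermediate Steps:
l(F) = √1234
-3012621/l(-2571) = -3012621*√1234/1234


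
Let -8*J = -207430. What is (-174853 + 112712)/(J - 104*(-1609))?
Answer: -248564/773059 ≈ -0.32153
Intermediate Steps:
J = 103715/4 (J = -1/8*(-207430) = 103715/4 ≈ 25929.)
(-174853 + 112712)/(J - 104*(-1609)) = (-174853 + 112712)/(103715/4 - 104*(-1609)) = -62141/(103715/4 + 167336) = -62141/773059/4 = -62141*4/773059 = -248564/773059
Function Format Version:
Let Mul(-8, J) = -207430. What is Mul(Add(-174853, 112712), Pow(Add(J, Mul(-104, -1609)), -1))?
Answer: Rational(-248564, 773059) ≈ -0.32153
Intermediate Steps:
J = Rational(103715, 4) (J = Mul(Rational(-1, 8), -207430) = Rational(103715, 4) ≈ 25929.)
Mul(Add(-174853, 112712), Pow(Add(J, Mul(-104, -1609)), -1)) = Mul(Add(-174853, 112712), Pow(Add(Rational(103715, 4), Mul(-104, -1609)), -1)) = Mul(-62141, Pow(Add(Rational(103715, 4), 167336), -1)) = Mul(-62141, Pow(Rational(773059, 4), -1)) = Mul(-62141, Rational(4, 773059)) = Rational(-248564, 773059)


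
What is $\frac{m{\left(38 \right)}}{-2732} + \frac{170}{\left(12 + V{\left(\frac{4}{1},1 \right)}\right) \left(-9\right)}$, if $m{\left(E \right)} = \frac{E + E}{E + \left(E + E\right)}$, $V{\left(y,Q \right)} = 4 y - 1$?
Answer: $- \frac{232301}{331938} \approx -0.69983$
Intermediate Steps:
$V{\left(y,Q \right)} = -1 + 4 y$
$m{\left(E \right)} = \frac{2}{3}$ ($m{\left(E \right)} = \frac{2 E}{E + 2 E} = \frac{2 E}{3 E} = 2 E \frac{1}{3 E} = \frac{2}{3}$)
$\frac{m{\left(38 \right)}}{-2732} + \frac{170}{\left(12 + V{\left(\frac{4}{1},1 \right)}\right) \left(-9\right)} = \frac{2}{3 \left(-2732\right)} + \frac{170}{\left(12 - \left(1 - 4 \cdot \frac{4}{1}\right)\right) \left(-9\right)} = \frac{2}{3} \left(- \frac{1}{2732}\right) + \frac{170}{\left(12 - \left(1 - 4 \cdot 4 \cdot 1\right)\right) \left(-9\right)} = - \frac{1}{4098} + \frac{170}{\left(12 + \left(-1 + 4 \cdot 4\right)\right) \left(-9\right)} = - \frac{1}{4098} + \frac{170}{\left(12 + \left(-1 + 16\right)\right) \left(-9\right)} = - \frac{1}{4098} + \frac{170}{\left(12 + 15\right) \left(-9\right)} = - \frac{1}{4098} + \frac{170}{27 \left(-9\right)} = - \frac{1}{4098} + \frac{170}{-243} = - \frac{1}{4098} + 170 \left(- \frac{1}{243}\right) = - \frac{1}{4098} - \frac{170}{243} = - \frac{232301}{331938}$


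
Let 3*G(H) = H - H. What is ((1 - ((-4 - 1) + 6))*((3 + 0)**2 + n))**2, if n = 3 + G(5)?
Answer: 0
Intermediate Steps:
G(H) = 0 (G(H) = (H - H)/3 = (1/3)*0 = 0)
n = 3 (n = 3 + 0 = 3)
((1 - ((-4 - 1) + 6))*((3 + 0)**2 + n))**2 = ((1 - ((-4 - 1) + 6))*((3 + 0)**2 + 3))**2 = ((1 - (-5 + 6))*(3**2 + 3))**2 = ((1 - 1*1)*(9 + 3))**2 = ((1 - 1)*12)**2 = (0*12)**2 = 0**2 = 0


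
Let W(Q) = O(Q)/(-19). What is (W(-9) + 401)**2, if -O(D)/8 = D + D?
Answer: 55875625/361 ≈ 1.5478e+5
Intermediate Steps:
O(D) = -16*D (O(D) = -8*(D + D) = -16*D)
W(Q) = 16*Q/19 (W(Q) = -16*Q/(-19) = -16*Q*(-1/19) = 16*Q/19)
(W(-9) + 401)**2 = ((16/19)*(-9) + 401)**2 = (-144/19 + 401)**2 = (7475/19)**2 = 55875625/361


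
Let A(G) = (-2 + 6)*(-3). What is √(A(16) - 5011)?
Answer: I*√5023 ≈ 70.873*I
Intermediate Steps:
A(G) = -12 (A(G) = 4*(-3) = -12)
√(A(16) - 5011) = √(-12 - 5011) = √(-5023) = I*√5023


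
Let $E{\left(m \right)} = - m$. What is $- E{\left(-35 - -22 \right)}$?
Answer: $-13$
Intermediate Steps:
$- E{\left(-35 - -22 \right)} = - \left(-1\right) \left(-35 - -22\right) = - \left(-1\right) \left(-35 + 22\right) = - \left(-1\right) \left(-13\right) = \left(-1\right) 13 = -13$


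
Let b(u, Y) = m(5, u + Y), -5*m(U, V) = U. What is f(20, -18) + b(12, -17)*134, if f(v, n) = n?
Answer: -152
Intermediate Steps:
m(U, V) = -U/5
b(u, Y) = -1 (b(u, Y) = -1/5*5 = -1)
f(20, -18) + b(12, -17)*134 = -18 - 1*134 = -18 - 134 = -152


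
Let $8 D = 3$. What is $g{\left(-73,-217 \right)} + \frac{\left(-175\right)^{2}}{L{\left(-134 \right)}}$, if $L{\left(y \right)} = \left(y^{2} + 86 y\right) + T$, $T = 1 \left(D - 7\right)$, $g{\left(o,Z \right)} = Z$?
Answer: $- \frac{10909451}{51403} \approx -212.23$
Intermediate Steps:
$D = \frac{3}{8}$ ($D = \frac{1}{8} \cdot 3 = \frac{3}{8} \approx 0.375$)
$T = - \frac{53}{8}$ ($T = 1 \left(\frac{3}{8} - 7\right) = 1 \left(- \frac{53}{8}\right) = - \frac{53}{8} \approx -6.625$)
$L{\left(y \right)} = - \frac{53}{8} + y^{2} + 86 y$ ($L{\left(y \right)} = \left(y^{2} + 86 y\right) - \frac{53}{8} = - \frac{53}{8} + y^{2} + 86 y$)
$g{\left(-73,-217 \right)} + \frac{\left(-175\right)^{2}}{L{\left(-134 \right)}} = -217 + \frac{\left(-175\right)^{2}}{- \frac{53}{8} + \left(-134\right)^{2} + 86 \left(-134\right)} = -217 + \frac{30625}{- \frac{53}{8} + 17956 - 11524} = -217 + \frac{30625}{\frac{51403}{8}} = -217 + 30625 \cdot \frac{8}{51403} = -217 + \frac{245000}{51403} = - \frac{10909451}{51403}$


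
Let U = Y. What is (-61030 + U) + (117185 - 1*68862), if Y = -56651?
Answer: -69358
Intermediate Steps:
U = -56651
(-61030 + U) + (117185 - 1*68862) = (-61030 - 56651) + (117185 - 1*68862) = -117681 + (117185 - 68862) = -117681 + 48323 = -69358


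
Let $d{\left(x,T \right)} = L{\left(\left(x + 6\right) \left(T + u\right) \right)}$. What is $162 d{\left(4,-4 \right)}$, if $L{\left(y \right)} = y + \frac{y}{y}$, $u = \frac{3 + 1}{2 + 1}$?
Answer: $-4158$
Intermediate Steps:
$u = \frac{4}{3} \approx 1.3333$
$L{\left(y \right)} = 1 + y$ ($L{\left(y \right)} = y + 1 = 1 + y$)
$d{\left(x,T \right)} = 1 + \left(6 + x\right) \left(\frac{4}{3} + T\right)$ ($d{\left(x,T \right)} = 1 + \left(x + 6\right) \left(T + \frac{4}{3}\right) = 1 + \left(6 + x\right) \left(\frac{4}{3} + T\right)$)
$162 d{\left(4,-4 \right)} = 162 \left(9 + 6 \left(-4\right) + \frac{4}{3} \cdot 4 - 16\right) = 162 \left(9 - 24 + \frac{16}{3} - 16\right) = 162 \left(- \frac{77}{3}\right) = -4158$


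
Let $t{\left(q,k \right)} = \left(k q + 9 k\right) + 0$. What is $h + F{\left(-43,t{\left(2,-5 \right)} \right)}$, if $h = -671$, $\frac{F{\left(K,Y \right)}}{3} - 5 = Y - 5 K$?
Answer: $-176$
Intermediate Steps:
$t{\left(q,k \right)} = 9 k + k q$ ($t{\left(q,k \right)} = \left(9 k + k q\right) + 0 = 9 k + k q$)
$F{\left(K,Y \right)} = 15 - 15 K + 3 Y$ ($F{\left(K,Y \right)} = 15 + 3 \left(Y - 5 K\right) = 15 - \left(- 3 Y + 15 K\right) = 15 - 15 K + 3 Y$)
$h + F{\left(-43,t{\left(2,-5 \right)} \right)} = -671 + \left(15 - -645 + 3 \left(- 5 \left(9 + 2\right)\right)\right) = -671 + \left(15 + 645 + 3 \left(\left(-5\right) 11\right)\right) = -671 + \left(15 + 645 + 3 \left(-55\right)\right) = -671 + \left(15 + 645 - 165\right) = -671 + 495 = -176$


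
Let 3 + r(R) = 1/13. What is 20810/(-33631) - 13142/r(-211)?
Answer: 2872465523/638989 ≈ 4495.3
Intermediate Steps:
r(R) = -38/13 (r(R) = -3 + 1/13 = -38/13)
20810/(-33631) - 13142/r(-211) = 20810/(-33631) - 13142/(-38/13) = 20810*(-1/33631) - 13142*(-13/38) = -20810/33631 + 85423/19 = 2872465523/638989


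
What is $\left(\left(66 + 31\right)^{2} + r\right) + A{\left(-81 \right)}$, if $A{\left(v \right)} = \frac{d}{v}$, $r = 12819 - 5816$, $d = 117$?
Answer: $\frac{147695}{9} \approx 16411.0$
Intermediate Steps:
$r = 7003$ ($r = 12819 - 5816 = 7003$)
$A{\left(v \right)} = \frac{117}{v}$
$\left(\left(66 + 31\right)^{2} + r\right) + A{\left(-81 \right)} = \left(\left(66 + 31\right)^{2} + 7003\right) + \frac{117}{-81} = \left(97^{2} + 7003\right) + 117 \left(- \frac{1}{81}\right) = \left(9409 + 7003\right) - \frac{13}{9} = 16412 - \frac{13}{9} = \frac{147695}{9}$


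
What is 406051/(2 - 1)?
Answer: 406051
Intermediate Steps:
406051/(2 - 1) = 406051/1 = 1*406051 = 406051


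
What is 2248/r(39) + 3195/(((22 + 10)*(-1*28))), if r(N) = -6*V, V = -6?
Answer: 474797/8064 ≈ 58.879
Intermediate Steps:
r(N) = 36 (r(N) = -6*(-6) = 36)
2248/r(39) + 3195/(((22 + 10)*(-1*28))) = 2248/36 + 3195/(((22 + 10)*(-1*28))) = 2248*(1/36) + 3195/((32*(-28))) = 562/9 + 3195/(-896) = 562/9 + 3195*(-1/896) = 562/9 - 3195/896 = 474797/8064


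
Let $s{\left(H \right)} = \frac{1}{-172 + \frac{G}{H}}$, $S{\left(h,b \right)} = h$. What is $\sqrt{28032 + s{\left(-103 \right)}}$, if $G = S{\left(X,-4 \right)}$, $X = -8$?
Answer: $\frac{\sqrt{2197520978131}}{8854} \approx 167.43$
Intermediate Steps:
$G = -8$
$s{\left(H \right)} = \frac{1}{-172 - \frac{8}{H}}$
$\sqrt{28032 + s{\left(-103 \right)}} = \sqrt{28032 - - \frac{103}{8 + 172 \left(-103\right)}} = \sqrt{28032 - - \frac{103}{8 - 17716}} = \sqrt{28032 - - \frac{103}{-17708}} = \sqrt{28032 - \left(-103\right) \left(- \frac{1}{17708}\right)} = \sqrt{28032 - \frac{103}{17708}} = \sqrt{\frac{496390553}{17708}} = \frac{\sqrt{2197520978131}}{8854}$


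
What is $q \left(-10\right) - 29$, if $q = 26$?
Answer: $-289$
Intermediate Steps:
$q \left(-10\right) - 29 = 26 \left(-10\right) - 29 = -260 - 29 = -289$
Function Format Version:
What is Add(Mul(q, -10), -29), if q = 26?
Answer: -289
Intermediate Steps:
Add(Mul(q, -10), -29) = Add(Mul(26, -10), -29) = Add(-260, -29) = -289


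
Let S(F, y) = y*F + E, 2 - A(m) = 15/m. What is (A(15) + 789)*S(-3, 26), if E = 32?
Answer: -36340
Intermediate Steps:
A(m) = 2 - 15/m
S(F, y) = 32 + F*y (S(F, y) = y*F + 32 = F*y + 32 = 32 + F*y)
(A(15) + 789)*S(-3, 26) = ((2 - 15/15) + 789)*(32 - 3*26) = ((2 - 15*1/15) + 789)*(32 - 78) = ((2 - 1) + 789)*(-46) = (1 + 789)*(-46) = 790*(-46) = -36340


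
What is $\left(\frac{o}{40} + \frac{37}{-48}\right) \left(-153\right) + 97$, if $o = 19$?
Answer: $\frac{11381}{80} \approx 142.26$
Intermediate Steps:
$\left(\frac{o}{40} + \frac{37}{-48}\right) \left(-153\right) + 97 = \left(\frac{19}{40} + \frac{37}{-48}\right) \left(-153\right) + 97 = \left(19 \cdot \frac{1}{40} + 37 \left(- \frac{1}{48}\right)\right) \left(-153\right) + 97 = \left(\frac{19}{40} - \frac{37}{48}\right) \left(-153\right) + 97 = \left(- \frac{71}{240}\right) \left(-153\right) + 97 = \frac{3621}{80} + 97 = \frac{11381}{80}$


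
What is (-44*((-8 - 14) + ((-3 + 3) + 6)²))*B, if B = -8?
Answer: 4928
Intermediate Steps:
(-44*((-8 - 14) + ((-3 + 3) + 6)²))*B = -44*((-8 - 14) + ((-3 + 3) + 6)²)*(-8) = -44*(-22 + (0 + 6)²)*(-8) = -44*(-22 + 6²)*(-8) = -44*(-22 + 36)*(-8) = -44*14*(-8) = -616*(-8) = 4928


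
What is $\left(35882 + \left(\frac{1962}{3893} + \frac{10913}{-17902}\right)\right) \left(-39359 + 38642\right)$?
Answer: $- \frac{1793000768622039}{69692486} \approx -2.5727 \cdot 10^{7}$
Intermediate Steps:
$\left(35882 + \left(\frac{1962}{3893} + \frac{10913}{-17902}\right)\right) \left(-39359 + 38642\right) = \left(35882 + \left(1962 \cdot \frac{1}{3893} + 10913 \left(- \frac{1}{17902}\right)\right)\right) \left(-717\right) = \left(35882 + \left(\frac{1962}{3893} - \frac{10913}{17902}\right)\right) \left(-717\right) = \left(35882 - \frac{7360585}{69692486}\right) \left(-717\right) = \frac{2500698422067}{69692486} \left(-717\right) = - \frac{1793000768622039}{69692486}$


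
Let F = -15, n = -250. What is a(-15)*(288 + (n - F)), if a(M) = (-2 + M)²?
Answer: 15317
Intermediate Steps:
a(-15)*(288 + (n - F)) = (-2 - 15)²*(288 + (-250 - 1*(-15))) = (-17)²*(288 + (-250 + 15)) = 289*(288 - 235) = 289*53 = 15317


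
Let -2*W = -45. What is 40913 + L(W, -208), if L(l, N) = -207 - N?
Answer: 40914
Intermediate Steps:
W = 45/2 (W = -1/2*(-45) = 45/2 ≈ 22.500)
40913 + L(W, -208) = 40913 + (-207 - 1*(-208)) = 40913 + (-207 + 208) = 40913 + 1 = 40914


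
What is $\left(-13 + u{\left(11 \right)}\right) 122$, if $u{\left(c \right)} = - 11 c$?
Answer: $-16348$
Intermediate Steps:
$\left(-13 + u{\left(11 \right)}\right) 122 = \left(-13 - 121\right) 122 = \left(-134\right) 122 = -16348$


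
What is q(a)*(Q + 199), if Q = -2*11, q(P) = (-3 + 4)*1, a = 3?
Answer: 177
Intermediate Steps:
q(P) = 1 (q(P) = 1*1 = 1)
Q = -22
q(a)*(Q + 199) = 1*(-22 + 199) = 1*177 = 177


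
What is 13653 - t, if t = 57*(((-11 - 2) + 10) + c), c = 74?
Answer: 9606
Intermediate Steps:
t = 4047 (t = 57*(((-11 - 2) + 10) + 74) = 57*((-13 + 10) + 74) = 57*(-3 + 74) = 57*71 = 4047)
13653 - t = 13653 - 1*4047 = 13653 - 4047 = 9606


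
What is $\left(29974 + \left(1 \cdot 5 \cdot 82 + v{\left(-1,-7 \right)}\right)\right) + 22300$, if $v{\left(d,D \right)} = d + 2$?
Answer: $52685$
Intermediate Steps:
$v{\left(d,D \right)} = 2 + d$
$\left(29974 + \left(1 \cdot 5 \cdot 82 + v{\left(-1,-7 \right)}\right)\right) + 22300 = \left(29974 + \left(1 \cdot 5 \cdot 82 + \left(2 - 1\right)\right)\right) + 22300 = \left(29974 + \left(5 \cdot 82 + 1\right)\right) + 22300 = \left(29974 + \left(410 + 1\right)\right) + 22300 = \left(29974 + 411\right) + 22300 = 30385 + 22300 = 52685$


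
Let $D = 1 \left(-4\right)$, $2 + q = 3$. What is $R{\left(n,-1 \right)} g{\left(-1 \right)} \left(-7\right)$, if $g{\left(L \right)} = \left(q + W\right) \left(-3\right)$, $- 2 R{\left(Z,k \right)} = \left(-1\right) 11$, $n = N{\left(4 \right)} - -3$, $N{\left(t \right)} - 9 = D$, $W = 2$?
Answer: $\frac{693}{2} \approx 346.5$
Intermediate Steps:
$q = 1$ ($q = -2 + 3 = 1$)
$D = -4$
$N{\left(t \right)} = 5$ ($N{\left(t \right)} = 9 - 4 = 5$)
$n = 8$ ($n = 5 - -3 = 5 + 3 = 8$)
$R{\left(Z,k \right)} = \frac{11}{2}$ ($R{\left(Z,k \right)} = - \frac{\left(-1\right) 11}{2} = \left(- \frac{1}{2}\right) \left(-11\right) = \frac{11}{2}$)
$g{\left(L \right)} = -9$ ($g{\left(L \right)} = \left(1 + 2\right) \left(-3\right) = 3 \left(-3\right) = -9$)
$R{\left(n,-1 \right)} g{\left(-1 \right)} \left(-7\right) = \frac{11}{2} \left(-9\right) \left(-7\right) = \left(- \frac{99}{2}\right) \left(-7\right) = \frac{693}{2}$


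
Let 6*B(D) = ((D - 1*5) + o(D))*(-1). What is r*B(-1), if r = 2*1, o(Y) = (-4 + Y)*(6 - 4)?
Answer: 16/3 ≈ 5.3333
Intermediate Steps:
o(Y) = -8 + 2*Y (o(Y) = (-4 + Y)*2 = -8 + 2*Y)
B(D) = 13/6 - D/2 (B(D) = (((D - 1*5) + (-8 + 2*D))*(-1))/6 = (((D - 5) + (-8 + 2*D))*(-1))/6 = (((-5 + D) + (-8 + 2*D))*(-1))/6 = ((-13 + 3*D)*(-1))/6 = (13 - 3*D)/6 = 13/6 - D/2)
r = 2
r*B(-1) = 2*(13/6 - ½*(-1)) = 2*(13/6 + ½) = 2*(8/3) = 16/3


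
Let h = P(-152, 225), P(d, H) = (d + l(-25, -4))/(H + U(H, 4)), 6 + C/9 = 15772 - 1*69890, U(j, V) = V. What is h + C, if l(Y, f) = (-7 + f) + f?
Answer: -111549731/229 ≈ -4.8712e+5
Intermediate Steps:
l(Y, f) = -7 + 2*f
C = -487116 (C = -54 + 9*(15772 - 1*69890) = -54 + 9*(15772 - 69890) = -54 + 9*(-54118) = -54 - 487062 = -487116)
P(d, H) = (-15 + d)/(4 + H) (P(d, H) = (d + (-7 + 2*(-4)))/(H + 4) = (d + (-7 - 8))/(4 + H) = (d - 15)/(4 + H) = (-15 + d)/(4 + H))
h = -167/229 (h = (-15 - 152)/(4 + 225) = -167/229 ≈ -0.72926)
h + C = -167/229 - 487116 = -111549731/229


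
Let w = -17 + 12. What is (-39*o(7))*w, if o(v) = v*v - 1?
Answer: 9360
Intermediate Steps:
o(v) = -1 + v² (o(v) = v² - 1 = -1 + v²)
w = -5
(-39*o(7))*w = -39*(-1 + 7²)*(-5) = -39*(-1 + 49)*(-5) = -39*48*(-5) = -1872*(-5) = 9360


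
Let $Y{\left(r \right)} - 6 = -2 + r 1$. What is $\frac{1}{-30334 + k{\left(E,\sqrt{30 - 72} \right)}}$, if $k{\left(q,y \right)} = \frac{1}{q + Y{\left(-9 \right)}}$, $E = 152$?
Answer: $- \frac{147}{4459097} \approx -3.2966 \cdot 10^{-5}$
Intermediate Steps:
$Y{\left(r \right)} = 4 + r$ ($Y{\left(r \right)} = 6 + \left(-2 + r 1\right) = 6 + \left(-2 + r\right) = 4 + r$)
$k{\left(q,y \right)} = \frac{1}{-5 + q}$ ($k{\left(q,y \right)} = \frac{1}{q + \left(4 - 9\right)} = \frac{1}{q - 5} = \frac{1}{-5 + q}$)
$\frac{1}{-30334 + k{\left(E,\sqrt{30 - 72} \right)}} = \frac{1}{-30334 + \frac{1}{-5 + 152}} = \frac{1}{-30334 + \frac{1}{147}} = \frac{1}{- \frac{4459097}{147}} = - \frac{147}{4459097}$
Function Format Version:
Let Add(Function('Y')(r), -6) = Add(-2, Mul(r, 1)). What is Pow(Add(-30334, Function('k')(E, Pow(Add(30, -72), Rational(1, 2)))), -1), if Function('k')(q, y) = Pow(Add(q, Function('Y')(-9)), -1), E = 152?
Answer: Rational(-147, 4459097) ≈ -3.2966e-5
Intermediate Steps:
Function('Y')(r) = Add(4, r) (Function('Y')(r) = Add(6, Add(-2, Mul(r, 1))) = Add(6, Add(-2, r)) = Add(4, r))
Function('k')(q, y) = Pow(Add(-5, q), -1) (Function('k')(q, y) = Pow(Add(q, Add(4, -9)), -1) = Pow(Add(q, -5), -1) = Pow(Add(-5, q), -1))
Pow(Add(-30334, Function('k')(E, Pow(Add(30, -72), Rational(1, 2)))), -1) = Pow(Add(-30334, Pow(Add(-5, 152), -1)), -1) = Pow(Add(-30334, Pow(147, -1)), -1) = Pow(Add(-30334, Rational(1, 147)), -1) = Pow(Rational(-4459097, 147), -1) = Rational(-147, 4459097)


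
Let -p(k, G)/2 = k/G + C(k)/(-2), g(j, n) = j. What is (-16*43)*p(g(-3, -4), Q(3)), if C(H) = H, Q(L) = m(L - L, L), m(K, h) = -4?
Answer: 3096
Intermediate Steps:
Q(L) = -4
p(k, G) = k - 2*k/G (p(k, G) = -2*(k/G + k/(-2)) = -2*(k/G + k*(-1/2)) = -2*(k/G - k/2) = -2*(-k/2 + k/G) = k - 2*k/G)
(-16*43)*p(g(-3, -4), Q(3)) = (-16*43)*(-3*(-2 - 4)/(-4)) = -(-2064)*(-1)*(-6)/4 = -688*(-9/2) = 3096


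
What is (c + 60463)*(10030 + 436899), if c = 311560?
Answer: 166267867367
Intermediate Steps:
(c + 60463)*(10030 + 436899) = (311560 + 60463)*(10030 + 436899) = 372023*446929 = 166267867367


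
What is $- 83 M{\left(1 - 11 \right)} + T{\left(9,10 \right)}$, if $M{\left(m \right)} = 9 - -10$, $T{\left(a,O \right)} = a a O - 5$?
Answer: $-772$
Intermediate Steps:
$T{\left(a,O \right)} = -5 + O a^{2}$ ($T{\left(a,O \right)} = a^{2} O - 5 = O a^{2} - 5 = -5 + O a^{2}$)
$M{\left(m \right)} = 19$ ($M{\left(m \right)} = 9 + 10 = 19$)
$- 83 M{\left(1 - 11 \right)} + T{\left(9,10 \right)} = \left(-83\right) 19 - \left(5 - 10 \cdot 9^{2}\right) = -1577 + \left(-5 + 10 \cdot 81\right) = -1577 + \left(-5 + 810\right) = -1577 + 805 = -772$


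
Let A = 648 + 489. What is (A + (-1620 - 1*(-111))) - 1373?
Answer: -1745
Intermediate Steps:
A = 1137
(A + (-1620 - 1*(-111))) - 1373 = (1137 + (-1620 - 1*(-111))) - 1373 = (1137 + (-1620 + 111)) - 1373 = (1137 - 1509) - 1373 = -372 - 1373 = -1745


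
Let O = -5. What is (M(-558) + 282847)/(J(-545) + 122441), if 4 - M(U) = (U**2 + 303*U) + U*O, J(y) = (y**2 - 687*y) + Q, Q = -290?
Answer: 137771/793591 ≈ 0.17360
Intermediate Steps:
J(y) = -290 + y**2 - 687*y (J(y) = (y**2 - 687*y) - 290 = -290 + y**2 - 687*y)
M(U) = 4 - U**2 - 298*U (M(U) = 4 - ((U**2 + 303*U) + U*(-5)) = 4 - ((U**2 + 303*U) - 5*U) = 4 - (U**2 + 298*U) = 4 + (-U**2 - 298*U) = 4 - U**2 - 298*U)
(M(-558) + 282847)/(J(-545) + 122441) = ((4 - 1*(-558)**2 - 298*(-558)) + 282847)/((-290 + (-545)**2 - 687*(-545)) + 122441) = ((4 - 1*311364 + 166284) + 282847)/((-290 + 297025 + 374415) + 122441) = ((4 - 311364 + 166284) + 282847)/(671150 + 122441) = (-145076 + 282847)/793591 = 137771*(1/793591) = 137771/793591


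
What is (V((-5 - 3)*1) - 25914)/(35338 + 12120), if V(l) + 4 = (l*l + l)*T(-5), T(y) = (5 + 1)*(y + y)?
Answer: -14639/23729 ≈ -0.61692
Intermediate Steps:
T(y) = 12*y (T(y) = 6*(2*y) = 12*y)
V(l) = -4 - 60*l - 60*l² (V(l) = -4 + (l*l + l)*(12*(-5)) = -4 + (l² + l)*(-60) = -4 + (l + l²)*(-60) = -4 + (-60*l - 60*l²) = -4 - 60*l - 60*l²)
(V((-5 - 3)*1) - 25914)/(35338 + 12120) = ((-4 - 60*(-5 - 3) - 60*(-5 - 3)²) - 25914)/(35338 + 12120) = ((-4 - (-480) - 60*(-8*1)²) - 25914)/47458 = ((-4 - 60*(-8) - 60*(-8)²) - 25914)*(1/47458) = ((-4 + 480 - 60*64) - 25914)*(1/47458) = ((-4 + 480 - 3840) - 25914)*(1/47458) = (-3364 - 25914)*(1/47458) = -29278*1/47458 = -14639/23729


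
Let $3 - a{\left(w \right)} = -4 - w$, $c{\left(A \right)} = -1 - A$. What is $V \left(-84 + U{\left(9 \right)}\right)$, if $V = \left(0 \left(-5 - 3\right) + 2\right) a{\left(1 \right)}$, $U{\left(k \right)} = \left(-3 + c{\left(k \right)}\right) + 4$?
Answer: $-1488$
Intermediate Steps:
$U{\left(k \right)} = - k$ ($U{\left(k \right)} = \left(-3 - \left(1 + k\right)\right) + 4 = \left(-4 - k\right) + 4 = - k$)
$a{\left(w \right)} = 7 + w$ ($a{\left(w \right)} = 3 - \left(-4 - w\right) = 3 + \left(4 + w\right) = 7 + w$)
$V = 16$ ($V = \left(0 \left(-5 - 3\right) + 2\right) \left(7 + 1\right) = \left(0 \left(-8\right) + 2\right) 8 = \left(0 + 2\right) 8 = 2 \cdot 8 = 16$)
$V \left(-84 + U{\left(9 \right)}\right) = 16 \left(-84 - 9\right) = 16 \left(-93\right) = -1488$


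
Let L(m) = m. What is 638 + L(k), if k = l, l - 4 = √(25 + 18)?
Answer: 642 + √43 ≈ 648.56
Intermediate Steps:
l = 4 + √43 (l = 4 + √(25 + 18) = 4 + √43 ≈ 10.557)
k = 4 + √43 ≈ 10.557
638 + L(k) = 638 + (4 + √43) = 642 + √43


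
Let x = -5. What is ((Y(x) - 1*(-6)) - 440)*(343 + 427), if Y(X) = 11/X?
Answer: -335874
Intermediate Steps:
((Y(x) - 1*(-6)) - 440)*(343 + 427) = ((11/(-5) - 1*(-6)) - 440)*(343 + 427) = ((11*(-⅕) + 6) - 440)*770 = ((-11/5 + 6) - 440)*770 = (19/5 - 440)*770 = -2181/5*770 = -335874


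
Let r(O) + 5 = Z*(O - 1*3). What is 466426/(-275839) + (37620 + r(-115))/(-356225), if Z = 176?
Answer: -170799661483/98260747775 ≈ -1.7382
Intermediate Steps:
r(O) = -533 + 176*O (r(O) = -5 + 176*(O - 1*3) = -5 + 176*(O - 3) = -5 + 176*(-3 + O) = -5 + (-528 + 176*O) = -533 + 176*O)
466426/(-275839) + (37620 + r(-115))/(-356225) = 466426/(-275839) + (37620 + (-533 + 176*(-115)))/(-356225) = 466426*(-1/275839) + (37620 + (-533 - 20240))*(-1/356225) = -466426/275839 + (37620 - 20773)*(-1/356225) = -466426/275839 + 16847*(-1/356225) = -466426/275839 - 16847/356225 = -170799661483/98260747775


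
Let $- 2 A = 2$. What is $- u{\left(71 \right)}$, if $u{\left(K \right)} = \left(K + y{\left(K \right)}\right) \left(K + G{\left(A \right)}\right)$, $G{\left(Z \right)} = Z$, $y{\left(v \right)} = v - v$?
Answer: $-4970$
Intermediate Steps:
$A = -1$ ($A = \left(- \frac{1}{2}\right) 2 = -1$)
$y{\left(v \right)} = 0$
$u{\left(K \right)} = K \left(-1 + K\right)$ ($u{\left(K \right)} = \left(K + 0\right) \left(K - 1\right) = K \left(-1 + K\right)$)
$- u{\left(71 \right)} = - 71 \left(-1 + 71\right) = - 71 \cdot 70 = \left(-1\right) 4970 = -4970$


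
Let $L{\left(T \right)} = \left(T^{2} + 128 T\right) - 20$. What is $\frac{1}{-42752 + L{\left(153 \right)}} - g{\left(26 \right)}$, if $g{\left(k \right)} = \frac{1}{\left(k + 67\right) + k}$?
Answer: $- \frac{6}{1547} \approx -0.0038785$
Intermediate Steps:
$L{\left(T \right)} = -20 + T^{2} + 128 T$
$g{\left(k \right)} = \frac{1}{67 + 2 k}$ ($g{\left(k \right)} = \frac{1}{\left(67 + k\right) + k} = \frac{1}{67 + 2 k}$)
$\frac{1}{-42752 + L{\left(153 \right)}} - g{\left(26 \right)} = \frac{1}{-42752 + \left(-20 + 153^{2} + 128 \cdot 153\right)} - \frac{1}{67 + 2 \cdot 26} = \frac{1}{-42752 + \left(-20 + 23409 + 19584\right)} - \frac{1}{67 + 52} = \frac{1}{-42752 + 42973} - \frac{1}{119} = \frac{1}{221} - \frac{1}{119} = - \frac{6}{1547}$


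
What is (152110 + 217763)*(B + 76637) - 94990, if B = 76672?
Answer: 56704764767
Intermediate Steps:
(152110 + 217763)*(B + 76637) - 94990 = (152110 + 217763)*(76672 + 76637) - 94990 = 369873*153309 - 94990 = 56704859757 - 94990 = 56704764767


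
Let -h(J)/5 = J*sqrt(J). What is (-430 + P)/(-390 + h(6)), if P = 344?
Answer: 559/2445 - 43*sqrt(6)/2445 ≈ 0.18555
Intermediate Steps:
h(J) = -5*J**(3/2) (h(J) = -5*J*sqrt(J) = -5*J**(3/2))
(-430 + P)/(-390 + h(6)) = (-430 + 344)/(-390 - 30*sqrt(6)) = -86/(-390 - 30*sqrt(6))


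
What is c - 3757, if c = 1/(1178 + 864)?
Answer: -7671793/2042 ≈ -3757.0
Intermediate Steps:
c = 1/2042 ≈ 0.00048972
c - 3757 = 1/2042 - 3757 = -7671793/2042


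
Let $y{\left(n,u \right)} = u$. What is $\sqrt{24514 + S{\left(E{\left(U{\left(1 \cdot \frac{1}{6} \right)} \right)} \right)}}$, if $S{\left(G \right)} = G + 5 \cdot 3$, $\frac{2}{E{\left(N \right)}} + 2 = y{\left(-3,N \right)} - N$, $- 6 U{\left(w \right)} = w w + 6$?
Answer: $4 \sqrt{1533} \approx 156.61$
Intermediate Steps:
$U{\left(w \right)} = -1 - \frac{w^{2}}{6}$ ($U{\left(w \right)} = - \frac{w w + 6}{6} = - \frac{w^{2} + 6}{6} = - \frac{6 + w^{2}}{6} = -1 - \frac{w^{2}}{6}$)
$E{\left(N \right)} = -1$ ($E{\left(N \right)} = \frac{2}{-2 + \left(N - N\right)} = \frac{2}{-2 + 0} = \frac{2}{-2} = 2 \left(- \frac{1}{2}\right) = -1$)
$S{\left(G \right)} = 15 + G$ ($S{\left(G \right)} = G + 15 = 15 + G$)
$\sqrt{24514 + S{\left(E{\left(U{\left(1 \cdot \frac{1}{6} \right)} \right)} \right)}} = \sqrt{24514 + \left(15 - 1\right)} = \sqrt{24514 + 14} = \sqrt{24528} = 4 \sqrt{1533}$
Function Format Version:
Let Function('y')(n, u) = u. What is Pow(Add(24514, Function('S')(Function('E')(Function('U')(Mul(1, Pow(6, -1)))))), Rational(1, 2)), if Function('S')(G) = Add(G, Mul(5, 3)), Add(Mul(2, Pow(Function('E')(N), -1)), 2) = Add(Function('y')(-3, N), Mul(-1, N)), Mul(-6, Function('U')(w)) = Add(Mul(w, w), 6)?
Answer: Mul(4, Pow(1533, Rational(1, 2))) ≈ 156.61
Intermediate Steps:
Function('U')(w) = Add(-1, Mul(Rational(-1, 6), Pow(w, 2))) (Function('U')(w) = Mul(Rational(-1, 6), Add(Mul(w, w), 6)) = Mul(Rational(-1, 6), Add(Pow(w, 2), 6)) = Mul(Rational(-1, 6), Add(6, Pow(w, 2))) = Add(-1, Mul(Rational(-1, 6), Pow(w, 2))))
Function('E')(N) = -1 (Function('E')(N) = Mul(2, Pow(Add(-2, Add(N, Mul(-1, N))), -1)) = Mul(2, Pow(Add(-2, 0), -1)) = Mul(2, Pow(-2, -1)) = Mul(2, Rational(-1, 2)) = -1)
Function('S')(G) = Add(15, G) (Function('S')(G) = Add(G, 15) = Add(15, G))
Pow(Add(24514, Function('S')(Function('E')(Function('U')(Mul(1, Pow(6, -1)))))), Rational(1, 2)) = Pow(Add(24514, Add(15, -1)), Rational(1, 2)) = Pow(Add(24514, 14), Rational(1, 2)) = Pow(24528, Rational(1, 2)) = Mul(4, Pow(1533, Rational(1, 2)))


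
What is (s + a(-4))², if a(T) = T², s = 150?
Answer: 27556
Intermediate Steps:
(s + a(-4))² = (150 + (-4)²)² = (150 + 16)² = 166² = 27556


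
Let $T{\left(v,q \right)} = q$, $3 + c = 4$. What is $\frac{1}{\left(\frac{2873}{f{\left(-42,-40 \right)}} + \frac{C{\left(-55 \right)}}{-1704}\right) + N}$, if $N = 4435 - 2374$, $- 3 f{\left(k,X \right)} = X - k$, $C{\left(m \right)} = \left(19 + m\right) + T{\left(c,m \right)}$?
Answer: $- \frac{1704}{3831353} \approx -0.00044475$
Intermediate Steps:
$c = 1$ ($c = -3 + 4 = 1$)
$C{\left(m \right)} = 19 + 2 m$ ($C{\left(m \right)} = \left(19 + m\right) + m = 19 + 2 m$)
$f{\left(k,X \right)} = - \frac{X}{3} + \frac{k}{3}$ ($f{\left(k,X \right)} = - \frac{X - k}{3} = - \frac{X}{3} + \frac{k}{3}$)
$N = 2061$ ($N = 4435 - 2374 = 2061$)
$\frac{1}{\left(\frac{2873}{f{\left(-42,-40 \right)}} + \frac{C{\left(-55 \right)}}{-1704}\right) + N} = \frac{1}{\left(\frac{2873}{\left(- \frac{1}{3}\right) \left(-40\right) + \frac{1}{3} \left(-42\right)} + \frac{19 + 2 \left(-55\right)}{-1704}\right) + 2061} = \frac{1}{\left(\frac{2873}{\frac{40}{3} - 14} + \left(19 - 110\right) \left(- \frac{1}{1704}\right)\right) + 2061} = \frac{1}{\left(\frac{2873}{- \frac{2}{3}} - - \frac{91}{1704}\right) + 2061} = \frac{1}{\left(2873 \left(- \frac{3}{2}\right) + \frac{91}{1704}\right) + 2061} = \frac{1}{\left(- \frac{8619}{2} + \frac{91}{1704}\right) + 2061} = \frac{1}{- \frac{7343297}{1704} + 2061} = \frac{1}{- \frac{3831353}{1704}} = - \frac{1704}{3831353}$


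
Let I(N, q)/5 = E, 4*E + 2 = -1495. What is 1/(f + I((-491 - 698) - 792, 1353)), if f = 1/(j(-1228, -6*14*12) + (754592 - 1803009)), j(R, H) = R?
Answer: -4198580/7856592829 ≈ -0.00053440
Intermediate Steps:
E = -1497/4 (E = -½ + (¼)*(-1495) = -½ - 1495/4 = -1497/4 ≈ -374.25)
I(N, q) = -7485/4 (I(N, q) = 5*(-1497/4) = -7485/4)
f = -1/1049645 (f = 1/(-1228 + (754592 - 1803009)) = 1/(-1228 - 1048417) = 1/(-1049645) = -1/1049645 ≈ -9.5270e-7)
1/(f + I((-491 - 698) - 792, 1353)) = 1/(-1/1049645 - 7485/4) = 1/(-7856592829/4198580) = -4198580/7856592829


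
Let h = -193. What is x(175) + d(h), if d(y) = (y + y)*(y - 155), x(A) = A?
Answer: 134503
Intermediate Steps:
d(y) = 2*y*(-155 + y) (d(y) = (2*y)*(-155 + y) = 2*y*(-155 + y))
x(175) + d(h) = 175 + 2*(-193)*(-155 - 193) = 175 + 2*(-193)*(-348) = 175 + 134328 = 134503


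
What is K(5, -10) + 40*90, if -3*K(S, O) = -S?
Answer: 10805/3 ≈ 3601.7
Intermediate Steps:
K(S, O) = S/3 (K(S, O) = -(-1)*S/3 = S/3)
K(5, -10) + 40*90 = (1/3)*5 + 40*90 = 5/3 + 3600 = 10805/3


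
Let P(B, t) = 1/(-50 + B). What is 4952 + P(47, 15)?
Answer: 14855/3 ≈ 4951.7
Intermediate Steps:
4952 + P(47, 15) = 4952 + 1/(-50 + 47) = 4952 + 1/(-3) = 4952 - ⅓ = 14855/3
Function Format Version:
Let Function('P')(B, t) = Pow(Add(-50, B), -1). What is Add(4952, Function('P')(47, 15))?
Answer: Rational(14855, 3) ≈ 4951.7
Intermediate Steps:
Add(4952, Function('P')(47, 15)) = Add(4952, Pow(Add(-50, 47), -1)) = Add(4952, Pow(-3, -1)) = Add(4952, Rational(-1, 3)) = Rational(14855, 3)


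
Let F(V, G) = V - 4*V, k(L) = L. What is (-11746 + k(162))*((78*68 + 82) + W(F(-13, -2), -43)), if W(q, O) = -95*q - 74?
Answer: -18615488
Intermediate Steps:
F(V, G) = -3*V
W(q, O) = -74 - 95*q
(-11746 + k(162))*((78*68 + 82) + W(F(-13, -2), -43)) = (-11746 + 162)*((78*68 + 82) + (-74 - (-285)*(-13))) = -11584*((5304 + 82) + (-74 - 95*39)) = -11584*(5386 + (-74 - 3705)) = -11584*(5386 - 3779) = -11584*1607 = -18615488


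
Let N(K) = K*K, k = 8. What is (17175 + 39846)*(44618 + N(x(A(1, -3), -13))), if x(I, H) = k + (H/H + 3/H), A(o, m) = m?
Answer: 430704588198/169 ≈ 2.5485e+9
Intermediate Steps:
x(I, H) = 9 + 3/H (x(I, H) = 8 + (H/H + 3/H) = 8 + (1 + 3/H) = 9 + 3/H)
N(K) = K²
(17175 + 39846)*(44618 + N(x(A(1, -3), -13))) = (17175 + 39846)*(44618 + (9 + 3/(-13))²) = 57021*(44618 + (9 + 3*(-1/13))²) = 57021*(44618 + (9 - 3/13)²) = 57021*(44618 + (114/13)²) = 57021*(44618 + 12996/169) = 57021*(7553438/169) = 430704588198/169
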